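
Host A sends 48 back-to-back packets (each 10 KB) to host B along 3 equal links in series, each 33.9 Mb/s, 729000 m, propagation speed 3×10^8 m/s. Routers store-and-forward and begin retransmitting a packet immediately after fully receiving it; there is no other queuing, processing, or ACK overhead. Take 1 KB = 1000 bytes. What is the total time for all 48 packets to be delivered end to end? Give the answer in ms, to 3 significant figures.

Per-hop transmission t_tx = L/R = 80000/33900000 = 2.35988 ms.
Per-hop propagation t_prop = 729000/300000000 = 2.43 ms.
Pipeline fill: first packet needs 3·t_tx to clear all hops; remaining 47 packets each add one t_tx.
Total = (3+48-1)·t_tx + 3·t_prop = 50·2.35988 + 3·2.43 = 125 ms.

125 ms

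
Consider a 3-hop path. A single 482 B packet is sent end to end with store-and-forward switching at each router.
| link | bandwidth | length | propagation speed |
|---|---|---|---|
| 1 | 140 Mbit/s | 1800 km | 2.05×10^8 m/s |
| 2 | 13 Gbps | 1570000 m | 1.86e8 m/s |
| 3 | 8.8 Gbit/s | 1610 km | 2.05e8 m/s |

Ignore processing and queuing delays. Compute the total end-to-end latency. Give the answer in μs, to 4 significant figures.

L = 482 × 8 = 3856 bits.
Transmission delays (L/R per hop): 27.5429, 0.296615, 0.438182 μs; sum = 28.2777 μs.
Propagation delays (d/s per hop): 8780.49, 8440.86, 7853.66 μs; sum = 25075 μs.
End-to-end = 25100 μs.

25100 μs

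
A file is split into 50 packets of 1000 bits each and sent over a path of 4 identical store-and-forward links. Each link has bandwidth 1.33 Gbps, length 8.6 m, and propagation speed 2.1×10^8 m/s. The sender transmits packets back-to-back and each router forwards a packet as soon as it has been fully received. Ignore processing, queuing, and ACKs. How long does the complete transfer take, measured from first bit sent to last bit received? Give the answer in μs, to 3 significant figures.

40.0 μs

Per-hop transmission t_tx = L/R = 1000/1330000000 = 0.75188 μs.
Per-hop propagation t_prop = 8.6/210000000 = 0.0409524 μs.
Pipeline fill: first packet needs 4·t_tx to clear all hops; remaining 49 packets each add one t_tx.
Total = (4+50-1)·t_tx + 4·t_prop = 53·0.75188 + 4·0.0409524 = 40.0 μs.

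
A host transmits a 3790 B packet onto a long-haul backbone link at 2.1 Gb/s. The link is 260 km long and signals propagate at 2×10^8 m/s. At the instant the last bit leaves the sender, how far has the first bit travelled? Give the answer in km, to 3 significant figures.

t_tx = L/R = 30320/2100000000 = 1.44381e-05 s.
Distance = s × t_tx = 200000000 × 1.44381e-05 = 2.89 km.

2.89 km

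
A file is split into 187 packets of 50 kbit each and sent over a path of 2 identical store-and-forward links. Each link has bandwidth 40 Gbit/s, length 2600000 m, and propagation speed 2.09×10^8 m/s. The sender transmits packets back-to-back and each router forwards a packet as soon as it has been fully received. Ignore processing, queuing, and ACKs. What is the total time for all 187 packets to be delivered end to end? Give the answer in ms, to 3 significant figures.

Per-hop transmission t_tx = L/R = 50000/40000000000 = 0.00125 ms.
Per-hop propagation t_prop = 2600000/209000000 = 12.4402 ms.
Pipeline fill: first packet needs 2·t_tx to clear all hops; remaining 186 packets each add one t_tx.
Total = (2+187-1)·t_tx + 2·t_prop = 188·0.00125 + 2·12.4402 = 25.1 ms.

25.1 ms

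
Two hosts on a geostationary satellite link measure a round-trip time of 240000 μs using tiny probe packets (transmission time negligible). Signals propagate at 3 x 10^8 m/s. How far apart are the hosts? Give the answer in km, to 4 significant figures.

36000 km

One-way propagation = RTT/2 = 120000 μs.
d = s × t = 300000000 × 0.12 = 36000 km.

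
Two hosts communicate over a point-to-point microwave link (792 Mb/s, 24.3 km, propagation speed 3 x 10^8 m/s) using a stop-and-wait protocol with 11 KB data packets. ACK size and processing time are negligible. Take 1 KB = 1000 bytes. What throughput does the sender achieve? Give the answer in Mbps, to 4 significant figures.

t_tx = L/R = 88000/792000000 = 0.000111111 s.
t_prop = 24300/300000000 = 8.1e-05 s; RTT = 0.000162 s.
Cycle = t_tx + RTT = 0.000273111 s.
Throughput = L / cycle = 88000 / 0.000273111 = 322.2 Mbps.

322.2 Mbps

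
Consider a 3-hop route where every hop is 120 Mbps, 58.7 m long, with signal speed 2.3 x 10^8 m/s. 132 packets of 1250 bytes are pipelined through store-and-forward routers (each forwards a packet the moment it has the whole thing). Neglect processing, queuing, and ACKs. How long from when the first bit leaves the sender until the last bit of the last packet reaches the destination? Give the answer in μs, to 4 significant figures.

Per-hop transmission t_tx = L/R = 10000/120000000 = 83.3333 μs.
Per-hop propagation t_prop = 58.7/2.3e+08 = 0.255217 μs.
Pipeline fill: first packet needs 3·t_tx to clear all hops; remaining 131 packets each add one t_tx.
Total = (3+132-1)·t_tx + 3·t_prop = 134·83.3333 + 3·0.255217 = 11170 μs.

11170 μs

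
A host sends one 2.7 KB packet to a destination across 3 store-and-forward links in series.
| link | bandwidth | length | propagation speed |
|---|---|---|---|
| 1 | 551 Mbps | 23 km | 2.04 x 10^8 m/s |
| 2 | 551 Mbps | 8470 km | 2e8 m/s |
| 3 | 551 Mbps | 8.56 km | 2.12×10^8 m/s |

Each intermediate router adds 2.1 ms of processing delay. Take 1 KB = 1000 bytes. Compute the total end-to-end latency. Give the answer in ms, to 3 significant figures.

46.8 ms

L = 21600 bits.
Transmission delay per hop = L/R = 21600/551000000 = 0.0392015 ms; 3 hops → 0.117604 ms.
Propagation delays (d/s per hop): 0.112745, 42.35, 0.0403774 ms; sum = 42.5031 ms.
Processing at 2 router(s): 2 × 2.1 ms = 4.2 ms.
End-to-end = 46.8 ms.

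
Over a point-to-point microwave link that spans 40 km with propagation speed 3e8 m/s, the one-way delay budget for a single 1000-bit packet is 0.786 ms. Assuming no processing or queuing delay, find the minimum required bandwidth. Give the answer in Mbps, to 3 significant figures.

1.53 Mbps

Propagation delay = 40000 / 300000000 = 0.133333 ms.
Transmission budget = 0.786 − 0.133333 = 0.652667 ms.
R ≥ L / t_tx = 1000 bits / 0.000652667 s = 1.53 Mbps.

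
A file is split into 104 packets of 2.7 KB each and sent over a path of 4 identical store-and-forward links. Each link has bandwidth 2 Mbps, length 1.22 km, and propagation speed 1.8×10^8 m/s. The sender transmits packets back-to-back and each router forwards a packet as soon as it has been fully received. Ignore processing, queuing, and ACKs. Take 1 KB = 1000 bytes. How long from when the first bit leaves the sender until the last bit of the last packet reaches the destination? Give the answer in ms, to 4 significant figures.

Per-hop transmission t_tx = L/R = 21600/2000000 = 10.8 ms.
Per-hop propagation t_prop = 1220/180000000 = 0.00677778 ms.
Pipeline fill: first packet needs 4·t_tx to clear all hops; remaining 103 packets each add one t_tx.
Total = (4+104-1)·t_tx + 4·t_prop = 107·10.8 + 4·0.00677778 = 1156 ms.

1156 ms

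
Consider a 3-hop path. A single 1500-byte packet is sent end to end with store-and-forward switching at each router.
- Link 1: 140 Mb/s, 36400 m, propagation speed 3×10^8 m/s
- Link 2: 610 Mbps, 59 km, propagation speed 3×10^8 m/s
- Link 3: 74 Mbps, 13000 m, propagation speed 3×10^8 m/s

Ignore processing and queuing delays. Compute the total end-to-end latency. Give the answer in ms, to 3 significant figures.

L = 1500 × 8 = 12000 bits.
Transmission delays (L/R per hop): 0.0857143, 0.0196721, 0.162162 ms; sum = 0.267549 ms.
Propagation delays (d/s per hop): 0.121333, 0.196667, 0.0433333 ms; sum = 0.361333 ms.
End-to-end = 0.629 ms.

0.629 ms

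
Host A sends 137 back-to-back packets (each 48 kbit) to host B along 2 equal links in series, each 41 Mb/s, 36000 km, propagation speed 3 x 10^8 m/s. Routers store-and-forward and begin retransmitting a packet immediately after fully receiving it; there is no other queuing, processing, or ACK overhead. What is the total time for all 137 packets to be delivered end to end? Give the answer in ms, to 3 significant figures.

Per-hop transmission t_tx = L/R = 48000/41000000 = 1.17073 ms.
Per-hop propagation t_prop = 36000000/300000000 = 120 ms.
Pipeline fill: first packet needs 2·t_tx to clear all hops; remaining 136 packets each add one t_tx.
Total = (2+137-1)·t_tx + 2·t_prop = 138·1.17073 + 2·120 = 402 ms.

402 ms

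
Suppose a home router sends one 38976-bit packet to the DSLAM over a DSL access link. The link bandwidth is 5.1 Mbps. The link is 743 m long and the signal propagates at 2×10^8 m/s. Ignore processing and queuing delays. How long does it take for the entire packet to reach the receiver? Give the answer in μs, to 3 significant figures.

Transmission delay = L/R = 38976 / 5100000 = 7642.35 μs.
Propagation delay = d/s = 743 m / 200000000 m/s = 3.715 μs.
Total = 7650 μs.

7650 μs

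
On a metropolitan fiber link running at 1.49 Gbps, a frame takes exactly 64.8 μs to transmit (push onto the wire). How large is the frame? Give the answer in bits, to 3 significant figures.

L = R × t_tx = 1490000000 b/s × 6.48e-05 s = 96552 bits.

96600 bits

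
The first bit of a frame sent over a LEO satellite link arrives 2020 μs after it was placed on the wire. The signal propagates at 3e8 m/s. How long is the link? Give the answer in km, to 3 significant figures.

606 km

d = s × t_prop = 300000000 × 0.00202 = 606 km.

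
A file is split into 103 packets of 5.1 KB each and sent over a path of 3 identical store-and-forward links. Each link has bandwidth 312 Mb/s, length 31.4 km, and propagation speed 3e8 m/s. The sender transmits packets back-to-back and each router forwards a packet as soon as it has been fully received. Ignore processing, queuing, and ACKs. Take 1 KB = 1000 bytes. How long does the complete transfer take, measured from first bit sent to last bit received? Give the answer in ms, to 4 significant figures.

14.04 ms

Per-hop transmission t_tx = L/R = 40800/312000000 = 0.130769 ms.
Per-hop propagation t_prop = 31400/300000000 = 0.104667 ms.
Pipeline fill: first packet needs 3·t_tx to clear all hops; remaining 102 packets each add one t_tx.
Total = (3+103-1)·t_tx + 3·t_prop = 105·0.130769 + 3·0.104667 = 14.04 ms.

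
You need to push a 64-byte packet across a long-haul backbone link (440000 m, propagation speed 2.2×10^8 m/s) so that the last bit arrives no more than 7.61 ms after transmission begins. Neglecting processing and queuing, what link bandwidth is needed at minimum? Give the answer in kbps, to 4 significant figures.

L = 512 bits.
Propagation delay = 440000 / 2.2e+08 = 2 ms.
Transmission budget = 7.61 − 2 = 5.61 ms.
R ≥ L / t_tx = 512 bits / 0.00561 s = 91.27 kbps.

91.27 kbps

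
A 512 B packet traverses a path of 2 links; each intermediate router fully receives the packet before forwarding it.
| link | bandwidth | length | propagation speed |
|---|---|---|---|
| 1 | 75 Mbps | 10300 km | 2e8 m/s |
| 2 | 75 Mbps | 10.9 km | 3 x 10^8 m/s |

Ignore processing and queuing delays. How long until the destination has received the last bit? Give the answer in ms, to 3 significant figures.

L = 512 × 8 = 4096 bits.
Transmission delay per hop = L/R = 4096/75000000 = 0.0546133 ms; 2 hops → 0.109227 ms.
Propagation delays (d/s per hop): 51.5, 0.0363333 ms; sum = 51.5363 ms.
End-to-end = 51.6 ms.

51.6 ms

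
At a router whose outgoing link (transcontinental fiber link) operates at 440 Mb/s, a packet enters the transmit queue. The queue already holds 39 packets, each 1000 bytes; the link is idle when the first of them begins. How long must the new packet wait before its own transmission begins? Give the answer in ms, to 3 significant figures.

Each queued packet: L/R = 8000/440000000 = 0.0181818 ms.
39 queued → 0.709091 ms.
Queuing delay = 0.709 ms.

0.709 ms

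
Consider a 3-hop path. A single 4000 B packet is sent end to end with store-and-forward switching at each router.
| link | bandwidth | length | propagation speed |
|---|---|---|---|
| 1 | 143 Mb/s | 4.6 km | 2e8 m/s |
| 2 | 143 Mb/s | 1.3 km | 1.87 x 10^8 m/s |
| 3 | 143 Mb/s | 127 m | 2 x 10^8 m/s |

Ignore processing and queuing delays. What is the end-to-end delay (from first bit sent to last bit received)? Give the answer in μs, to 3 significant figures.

L = 4000 × 8 = 32000 bits.
Transmission delay per hop = L/R = 32000/143000000 = 223.776 μs; 3 hops → 671.329 μs.
Propagation delays (d/s per hop): 23, 6.95187, 0.635 μs; sum = 30.5869 μs.
End-to-end = 702 μs.

702 μs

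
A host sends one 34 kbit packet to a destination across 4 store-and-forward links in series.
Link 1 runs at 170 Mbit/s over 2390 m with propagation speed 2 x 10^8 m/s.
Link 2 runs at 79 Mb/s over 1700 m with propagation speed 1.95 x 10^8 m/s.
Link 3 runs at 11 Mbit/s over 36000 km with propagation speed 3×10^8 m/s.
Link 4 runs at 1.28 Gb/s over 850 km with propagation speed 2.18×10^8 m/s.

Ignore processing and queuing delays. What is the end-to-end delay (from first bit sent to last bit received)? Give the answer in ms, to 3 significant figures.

128 ms

L = 34000 bits.
Transmission delays (L/R per hop): 0.2, 0.43038, 3.09091, 0.0265625 ms; sum = 3.74785 ms.
Propagation delays (d/s per hop): 0.01195, 0.00871795, 120, 3.89908 ms; sum = 123.92 ms.
End-to-end = 128 ms.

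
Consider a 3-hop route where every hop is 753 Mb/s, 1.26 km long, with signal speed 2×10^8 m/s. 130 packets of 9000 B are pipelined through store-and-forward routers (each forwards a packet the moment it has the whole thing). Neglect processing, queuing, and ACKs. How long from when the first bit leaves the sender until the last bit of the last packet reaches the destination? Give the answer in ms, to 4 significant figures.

12.64 ms

Per-hop transmission t_tx = L/R = 72000/753000000 = 0.0956175 ms.
Per-hop propagation t_prop = 1260/200000000 = 0.0063 ms.
Pipeline fill: first packet needs 3·t_tx to clear all hops; remaining 129 packets each add one t_tx.
Total = (3+130-1)·t_tx + 3·t_prop = 132·0.0956175 + 3·0.0063 = 12.64 ms.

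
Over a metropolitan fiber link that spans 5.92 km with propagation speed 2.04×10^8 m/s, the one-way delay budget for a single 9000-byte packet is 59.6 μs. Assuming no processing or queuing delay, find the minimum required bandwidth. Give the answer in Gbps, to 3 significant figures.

L = 72000 bits.
Propagation delay = 5920 / 204000000 = 29.0196 μs.
Transmission budget = 59.6 − 29.0196 = 30.5804 μs.
R ≥ L / t_tx = 72000 bits / 3.05804e-05 s = 2.35 Gbps.

2.35 Gbps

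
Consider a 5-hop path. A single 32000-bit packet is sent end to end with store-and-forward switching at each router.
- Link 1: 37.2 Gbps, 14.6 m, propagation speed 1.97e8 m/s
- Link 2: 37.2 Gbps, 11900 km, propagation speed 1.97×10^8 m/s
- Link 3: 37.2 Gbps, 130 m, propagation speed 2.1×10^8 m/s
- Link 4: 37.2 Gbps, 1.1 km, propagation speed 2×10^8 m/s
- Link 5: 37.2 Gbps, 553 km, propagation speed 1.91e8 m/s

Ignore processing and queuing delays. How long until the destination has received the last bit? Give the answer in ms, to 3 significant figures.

63.3 ms

Transmission delay per hop = L/R = 32000/37200000000 = 0.000860215 ms; 5 hops → 0.00430108 ms.
Propagation delays (d/s per hop): 7.41117e-05, 60.4061, 0.000619048, 0.0055, 2.89529 ms; sum = 63.3076 ms.
End-to-end = 63.3 ms.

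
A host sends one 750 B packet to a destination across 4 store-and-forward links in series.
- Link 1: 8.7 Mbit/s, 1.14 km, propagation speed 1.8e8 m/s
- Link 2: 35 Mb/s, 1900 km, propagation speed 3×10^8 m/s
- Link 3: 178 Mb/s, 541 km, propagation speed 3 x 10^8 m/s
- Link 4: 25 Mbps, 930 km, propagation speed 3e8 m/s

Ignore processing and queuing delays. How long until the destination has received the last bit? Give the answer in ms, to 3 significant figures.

12.4 ms

L = 750 × 8 = 6000 bits.
Transmission delays (L/R per hop): 0.689655, 0.171429, 0.0337079, 0.24 ms; sum = 1.13479 ms.
Propagation delays (d/s per hop): 0.00633333, 6.33333, 1.80333, 3.1 ms; sum = 11.243 ms.
End-to-end = 12.4 ms.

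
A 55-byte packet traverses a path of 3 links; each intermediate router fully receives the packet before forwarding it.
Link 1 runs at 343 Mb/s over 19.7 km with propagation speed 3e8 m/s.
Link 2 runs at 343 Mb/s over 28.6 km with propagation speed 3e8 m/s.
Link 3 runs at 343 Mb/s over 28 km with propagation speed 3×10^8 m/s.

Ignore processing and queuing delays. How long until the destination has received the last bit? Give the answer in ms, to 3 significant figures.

L = 55 × 8 = 440 bits.
Transmission delay per hop = L/R = 440/343000000 = 0.0012828 ms; 3 hops → 0.0038484 ms.
Propagation delays (d/s per hop): 0.0656667, 0.0953333, 0.0933333 ms; sum = 0.254333 ms.
End-to-end = 0.258 ms.

0.258 ms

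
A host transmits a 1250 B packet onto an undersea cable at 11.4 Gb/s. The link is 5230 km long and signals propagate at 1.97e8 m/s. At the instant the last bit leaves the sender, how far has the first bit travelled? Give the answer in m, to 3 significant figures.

t_tx = L/R = 10000/11400000000 = 8.77193e-07 s.
Distance = s × t_tx = 197000000 × 8.77193e-07 = 173 m.

173 m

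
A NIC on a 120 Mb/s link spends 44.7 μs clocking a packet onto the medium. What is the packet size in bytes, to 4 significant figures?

L = R × t_tx = 120000000 b/s × 4.47e-05 s = 5364 bits.
In bytes: 5364 / 8 = 670.5 bytes.

670.5 bytes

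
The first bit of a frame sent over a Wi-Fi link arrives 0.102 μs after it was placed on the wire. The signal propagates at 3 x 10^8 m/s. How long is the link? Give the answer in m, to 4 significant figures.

30.60 m

d = s × t_prop = 300000000 × 1.02e-07 = 30.60 m.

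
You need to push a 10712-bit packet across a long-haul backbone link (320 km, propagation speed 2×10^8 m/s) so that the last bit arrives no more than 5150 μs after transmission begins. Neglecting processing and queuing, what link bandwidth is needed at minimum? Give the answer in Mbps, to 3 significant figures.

Propagation delay = 320000 / 200000000 = 1600 μs.
Transmission budget = 5150 − 1600 = 3550 μs.
R ≥ L / t_tx = 10712 bits / 0.00355 s = 3.02 Mbps.

3.02 Mbps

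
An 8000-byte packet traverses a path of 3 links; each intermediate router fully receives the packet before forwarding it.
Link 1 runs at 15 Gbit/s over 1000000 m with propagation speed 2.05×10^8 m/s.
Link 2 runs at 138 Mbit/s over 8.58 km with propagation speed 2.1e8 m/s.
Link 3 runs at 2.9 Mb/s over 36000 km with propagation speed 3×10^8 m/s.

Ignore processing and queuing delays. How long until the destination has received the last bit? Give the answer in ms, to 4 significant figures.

L = 8000 × 8 = 64000 bits.
Transmission delays (L/R per hop): 0.00426667, 0.463768, 22.069 ms; sum = 22.537 ms.
Propagation delays (d/s per hop): 4.87805, 0.0408571, 120 ms; sum = 124.919 ms.
End-to-end = 147.5 ms.

147.5 ms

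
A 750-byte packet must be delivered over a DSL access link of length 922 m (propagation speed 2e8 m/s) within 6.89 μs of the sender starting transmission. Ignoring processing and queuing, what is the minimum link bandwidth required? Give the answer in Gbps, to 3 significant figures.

L = 6000 bits.
Propagation delay = 922 / 200000000 = 4.61 μs.
Transmission budget = 6.89 − 4.61 = 2.28 μs.
R ≥ L / t_tx = 6000 bits / 2.28e-06 s = 2.63 Gbps.

2.63 Gbps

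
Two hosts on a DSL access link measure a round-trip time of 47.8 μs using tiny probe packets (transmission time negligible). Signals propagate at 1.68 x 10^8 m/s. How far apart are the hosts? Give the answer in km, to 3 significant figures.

4.02 km

One-way propagation = RTT/2 = 23.9 μs.
d = s × t = 168000000 × 2.39e-05 = 4.02 km.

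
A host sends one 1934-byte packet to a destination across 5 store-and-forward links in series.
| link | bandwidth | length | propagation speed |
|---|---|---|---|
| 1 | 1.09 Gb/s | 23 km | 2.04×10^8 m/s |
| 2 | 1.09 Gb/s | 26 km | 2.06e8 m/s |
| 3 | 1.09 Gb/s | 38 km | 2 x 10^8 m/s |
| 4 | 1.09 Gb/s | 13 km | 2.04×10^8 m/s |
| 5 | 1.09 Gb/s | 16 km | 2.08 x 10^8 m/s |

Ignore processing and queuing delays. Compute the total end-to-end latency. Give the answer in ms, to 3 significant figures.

0.641 ms

L = 1934 × 8 = 15472 bits.
Transmission delay per hop = L/R = 15472/1090000000 = 0.0141945 ms; 5 hops → 0.0709725 ms.
Propagation delays (d/s per hop): 0.112745, 0.126214, 0.19, 0.0637255, 0.0769231 ms; sum = 0.569607 ms.
End-to-end = 0.641 ms.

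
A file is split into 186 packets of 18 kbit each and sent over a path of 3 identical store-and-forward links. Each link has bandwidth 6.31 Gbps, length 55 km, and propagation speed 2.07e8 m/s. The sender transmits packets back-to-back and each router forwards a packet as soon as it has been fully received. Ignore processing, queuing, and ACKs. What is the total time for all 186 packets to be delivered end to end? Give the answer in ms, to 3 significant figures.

1.33 ms

Per-hop transmission t_tx = L/R = 18000/6310000000 = 0.00285261 ms.
Per-hop propagation t_prop = 55000/2.07e+08 = 0.2657 ms.
Pipeline fill: first packet needs 3·t_tx to clear all hops; remaining 185 packets each add one t_tx.
Total = (3+186-1)·t_tx + 3·t_prop = 188·0.00285261 + 3·0.2657 = 1.33 ms.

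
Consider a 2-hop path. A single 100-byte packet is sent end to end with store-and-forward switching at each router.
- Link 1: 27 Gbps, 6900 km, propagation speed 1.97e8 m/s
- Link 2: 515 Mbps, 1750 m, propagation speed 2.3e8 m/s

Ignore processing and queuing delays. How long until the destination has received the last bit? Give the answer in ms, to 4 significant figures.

35.03 ms

L = 100 × 8 = 800 bits.
Transmission delays (L/R per hop): 2.96296e-05, 0.0015534 ms; sum = 0.00158303 ms.
Propagation delays (d/s per hop): 35.0254, 0.0076087 ms; sum = 35.033 ms.
End-to-end = 35.03 ms.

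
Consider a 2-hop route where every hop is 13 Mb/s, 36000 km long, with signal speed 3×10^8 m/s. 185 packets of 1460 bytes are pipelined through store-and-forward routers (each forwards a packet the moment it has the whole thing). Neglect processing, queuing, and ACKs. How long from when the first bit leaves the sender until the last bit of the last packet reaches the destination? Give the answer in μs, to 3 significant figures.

407000 μs

Per-hop transmission t_tx = L/R = 11680/13000000 = 898.462 μs.
Per-hop propagation t_prop = 36000000/300000000 = 120000 μs.
Pipeline fill: first packet needs 2·t_tx to clear all hops; remaining 184 packets each add one t_tx.
Total = (2+185-1)·t_tx + 2·t_prop = 186·898.462 + 2·120000 = 407000 μs.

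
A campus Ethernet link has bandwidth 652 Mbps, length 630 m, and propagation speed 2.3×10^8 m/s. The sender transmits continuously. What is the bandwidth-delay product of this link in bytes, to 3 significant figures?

223 bytes

Propagation delay = 630 / 2.3e+08 = 2.73913e-06 s.
BDP = R × t_prop = 652000000 × 2.73913e-06 = 1785.91 bits.
In bytes: 1785.91/8 = 223 bytes.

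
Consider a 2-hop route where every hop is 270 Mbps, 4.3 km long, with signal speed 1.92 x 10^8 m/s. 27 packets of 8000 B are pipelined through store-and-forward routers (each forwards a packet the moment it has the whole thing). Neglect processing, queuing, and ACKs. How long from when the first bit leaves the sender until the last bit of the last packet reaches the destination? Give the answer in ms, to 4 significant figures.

Per-hop transmission t_tx = L/R = 64000/270000000 = 0.237037 ms.
Per-hop propagation t_prop = 4300/192000000 = 0.0223958 ms.
Pipeline fill: first packet needs 2·t_tx to clear all hops; remaining 26 packets each add one t_tx.
Total = (2+27-1)·t_tx + 2·t_prop = 28·0.237037 + 2·0.0223958 = 6.682 ms.

6.682 ms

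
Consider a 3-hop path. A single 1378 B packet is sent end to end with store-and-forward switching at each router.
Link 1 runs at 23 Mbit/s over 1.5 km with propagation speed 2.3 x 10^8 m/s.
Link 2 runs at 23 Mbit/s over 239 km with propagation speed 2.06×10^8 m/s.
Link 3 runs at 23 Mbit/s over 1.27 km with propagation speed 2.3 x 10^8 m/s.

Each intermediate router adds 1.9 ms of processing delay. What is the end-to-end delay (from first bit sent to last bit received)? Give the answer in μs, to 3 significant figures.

6410 μs

L = 1378 × 8 = 11024 bits.
Transmission delay per hop = L/R = 11024/23000000 = 479.304 μs; 3 hops → 1437.91 μs.
Propagation delays (d/s per hop): 6.52174, 1160.19, 5.52174 μs; sum = 1172.24 μs.
Processing at 2 router(s): 2 × 1.9 ms = 3800 μs.
End-to-end = 6410 μs.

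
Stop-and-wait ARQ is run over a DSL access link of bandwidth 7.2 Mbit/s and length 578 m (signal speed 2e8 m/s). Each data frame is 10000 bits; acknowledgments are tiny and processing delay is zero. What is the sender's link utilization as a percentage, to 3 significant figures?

t_tx = L/R = 10000/7200000 = 0.00138889 s.
t_prop = 578/200000000 = 2.89e-06 s; RTT = 5.78e-06 s.
Cycle = t_tx + RTT = 0.00139467 s.
Utilization = t_tx / cycle = 0.00138889/0.00139467 = 99.6 %.

99.6 %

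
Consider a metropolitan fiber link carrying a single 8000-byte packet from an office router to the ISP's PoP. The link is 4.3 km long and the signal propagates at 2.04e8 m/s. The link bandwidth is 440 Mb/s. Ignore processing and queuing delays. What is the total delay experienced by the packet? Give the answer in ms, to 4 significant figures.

L = 8000 × 8 = 64000 bits.
Transmission delay = L/R = 64000 / 440000000 = 0.145455 ms.
Propagation delay = d/s = 4300 m / 204000000 m/s = 0.0210784 ms.
Total = 0.1665 ms.

0.1665 ms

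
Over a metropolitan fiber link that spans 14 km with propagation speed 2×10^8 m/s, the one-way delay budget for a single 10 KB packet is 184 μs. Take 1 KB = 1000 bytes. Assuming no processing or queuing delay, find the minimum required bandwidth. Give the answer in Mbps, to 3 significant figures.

L = 80000 bits.
Propagation delay = 14000 / 200000000 = 70 μs.
Transmission budget = 184 − 70 = 114 μs.
R ≥ L / t_tx = 80000 bits / 0.000114 s = 702 Mbps.

702 Mbps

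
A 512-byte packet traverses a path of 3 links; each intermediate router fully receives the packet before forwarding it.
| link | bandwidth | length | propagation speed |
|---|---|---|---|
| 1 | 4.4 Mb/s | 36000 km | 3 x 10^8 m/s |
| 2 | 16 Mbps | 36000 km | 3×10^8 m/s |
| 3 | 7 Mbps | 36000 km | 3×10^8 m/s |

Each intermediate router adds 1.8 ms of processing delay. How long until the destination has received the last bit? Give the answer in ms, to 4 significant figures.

365.4 ms

L = 512 × 8 = 4096 bits.
Transmission delays (L/R per hop): 0.930909, 0.256, 0.585143 ms; sum = 1.77205 ms.
Propagation delays (d/s per hop): 120, 120, 120 ms; sum = 360 ms.
Processing at 2 router(s): 2 × 1.8 ms = 3.6 ms.
End-to-end = 365.4 ms.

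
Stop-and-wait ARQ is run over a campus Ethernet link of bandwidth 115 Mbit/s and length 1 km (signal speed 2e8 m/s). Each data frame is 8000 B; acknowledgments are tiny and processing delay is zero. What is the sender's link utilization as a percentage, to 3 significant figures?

t_tx = L/R = 64000/115000000 = 0.000556522 s.
t_prop = 1000/200000000 = 5e-06 s; RTT = 1e-05 s.
Cycle = t_tx + RTT = 0.000566522 s.
Utilization = t_tx / cycle = 0.000556522/0.000566522 = 98.2 %.

98.2 %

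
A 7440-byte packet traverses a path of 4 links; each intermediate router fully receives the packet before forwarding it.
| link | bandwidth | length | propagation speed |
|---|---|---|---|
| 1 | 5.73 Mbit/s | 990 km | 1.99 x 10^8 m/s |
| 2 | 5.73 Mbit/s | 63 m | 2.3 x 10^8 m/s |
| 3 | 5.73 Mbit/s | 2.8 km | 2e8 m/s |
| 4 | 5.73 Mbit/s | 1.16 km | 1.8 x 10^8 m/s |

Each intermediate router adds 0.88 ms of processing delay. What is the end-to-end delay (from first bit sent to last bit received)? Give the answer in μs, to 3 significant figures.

L = 7440 × 8 = 59520 bits.
Transmission delay per hop = L/R = 59520/5730000 = 10387.4 μs; 4 hops → 41549.7 μs.
Propagation delays (d/s per hop): 4974.87, 0.273913, 14, 6.44444 μs; sum = 4995.59 μs.
Processing at 3 router(s): 3 × 0.88 ms = 2640 μs.
End-to-end = 49200 μs.

49200 μs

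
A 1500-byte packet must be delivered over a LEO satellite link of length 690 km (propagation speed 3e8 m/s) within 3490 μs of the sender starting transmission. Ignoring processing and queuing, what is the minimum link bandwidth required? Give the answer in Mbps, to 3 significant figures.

L = 12000 bits.
Propagation delay = 690000 / 300000000 = 2300 μs.
Transmission budget = 3490 − 2300 = 1190 μs.
R ≥ L / t_tx = 12000 bits / 0.00119 s = 10.1 Mbps.

10.1 Mbps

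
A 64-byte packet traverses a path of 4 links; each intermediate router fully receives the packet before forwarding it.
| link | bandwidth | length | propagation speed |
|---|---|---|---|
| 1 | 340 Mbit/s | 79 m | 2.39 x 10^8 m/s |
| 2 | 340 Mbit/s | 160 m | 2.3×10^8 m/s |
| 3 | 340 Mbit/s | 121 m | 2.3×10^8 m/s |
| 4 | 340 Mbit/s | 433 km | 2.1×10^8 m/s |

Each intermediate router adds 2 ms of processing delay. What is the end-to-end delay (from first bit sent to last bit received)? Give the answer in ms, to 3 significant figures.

8.07 ms

L = 64 × 8 = 512 bits.
Transmission delay per hop = L/R = 512/340000000 = 0.00150588 ms; 4 hops → 0.00602353 ms.
Propagation delays (d/s per hop): 0.000330544, 0.000695652, 0.000526087, 2.0619 ms; sum = 2.06346 ms.
Processing at 3 router(s): 3 × 2 ms = 6 ms.
End-to-end = 8.07 ms.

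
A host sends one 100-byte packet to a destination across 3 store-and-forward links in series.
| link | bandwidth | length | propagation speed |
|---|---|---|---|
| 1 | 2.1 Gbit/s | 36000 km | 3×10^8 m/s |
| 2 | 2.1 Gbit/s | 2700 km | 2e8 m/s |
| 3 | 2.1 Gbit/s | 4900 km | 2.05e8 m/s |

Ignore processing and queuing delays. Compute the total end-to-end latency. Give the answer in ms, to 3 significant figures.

L = 100 × 8 = 800 bits.
Transmission delay per hop = L/R = 800/2100000000 = 0.000380952 ms; 3 hops → 0.00114286 ms.
Propagation delays (d/s per hop): 120, 13.5, 23.9024 ms; sum = 157.402 ms.
End-to-end = 157 ms.

157 ms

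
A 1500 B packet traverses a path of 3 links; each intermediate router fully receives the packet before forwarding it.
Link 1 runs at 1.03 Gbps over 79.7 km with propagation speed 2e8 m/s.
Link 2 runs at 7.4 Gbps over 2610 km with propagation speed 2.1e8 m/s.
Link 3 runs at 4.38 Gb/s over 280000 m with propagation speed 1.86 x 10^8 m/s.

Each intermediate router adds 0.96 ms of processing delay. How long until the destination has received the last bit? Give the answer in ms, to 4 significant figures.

16.27 ms

L = 1500 × 8 = 12000 bits.
Transmission delays (L/R per hop): 0.0116505, 0.00162162, 0.00273973 ms; sum = 0.0160118 ms.
Propagation delays (d/s per hop): 0.3985, 12.4286, 1.50538 ms; sum = 14.3324 ms.
Processing at 2 router(s): 2 × 0.96 ms = 1.92 ms.
End-to-end = 16.27 ms.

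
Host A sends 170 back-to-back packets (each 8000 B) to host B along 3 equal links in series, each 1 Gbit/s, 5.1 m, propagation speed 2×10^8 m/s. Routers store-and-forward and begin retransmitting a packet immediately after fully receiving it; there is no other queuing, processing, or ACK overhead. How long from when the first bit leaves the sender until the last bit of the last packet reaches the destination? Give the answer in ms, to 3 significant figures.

11.0 ms

Per-hop transmission t_tx = L/R = 64000/1000000000 = 0.064 ms.
Per-hop propagation t_prop = 5.1/200000000 = 2.55e-05 ms.
Pipeline fill: first packet needs 3·t_tx to clear all hops; remaining 169 packets each add one t_tx.
Total = (3+170-1)·t_tx + 3·t_prop = 172·0.064 + 3·2.55e-05 = 11.0 ms.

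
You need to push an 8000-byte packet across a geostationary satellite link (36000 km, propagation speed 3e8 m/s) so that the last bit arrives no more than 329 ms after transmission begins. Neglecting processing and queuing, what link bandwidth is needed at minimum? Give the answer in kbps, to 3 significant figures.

306 kbps

L = 64000 bits.
Propagation delay = 36000000 / 300000000 = 120 ms.
Transmission budget = 329 − 120 = 209 ms.
R ≥ L / t_tx = 64000 bits / 0.209 s = 306 kbps.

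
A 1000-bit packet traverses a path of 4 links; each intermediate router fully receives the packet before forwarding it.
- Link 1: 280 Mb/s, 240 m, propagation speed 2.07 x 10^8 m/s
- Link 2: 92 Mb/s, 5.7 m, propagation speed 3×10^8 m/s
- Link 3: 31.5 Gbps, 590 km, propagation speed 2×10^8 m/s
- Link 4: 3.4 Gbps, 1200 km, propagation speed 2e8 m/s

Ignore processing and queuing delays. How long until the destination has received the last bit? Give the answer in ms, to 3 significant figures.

8.97 ms

Transmission delays (L/R per hop): 0.00357143, 0.0108696, 3.1746e-05, 0.000294118 ms; sum = 0.0147669 ms.
Propagation delays (d/s per hop): 0.00115942, 1.9e-05, 2.95, 6 ms; sum = 8.95118 ms.
End-to-end = 8.97 ms.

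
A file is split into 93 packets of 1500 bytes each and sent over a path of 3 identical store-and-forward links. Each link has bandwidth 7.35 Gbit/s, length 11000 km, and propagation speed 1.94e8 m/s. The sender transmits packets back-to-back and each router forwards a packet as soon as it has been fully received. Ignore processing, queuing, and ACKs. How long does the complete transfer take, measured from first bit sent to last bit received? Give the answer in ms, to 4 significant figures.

170.3 ms

Per-hop transmission t_tx = L/R = 12000/7350000000 = 0.00163265 ms.
Per-hop propagation t_prop = 11000000/194000000 = 56.701 ms.
Pipeline fill: first packet needs 3·t_tx to clear all hops; remaining 92 packets each add one t_tx.
Total = (3+93-1)·t_tx + 3·t_prop = 95·0.00163265 + 3·56.701 = 170.3 ms.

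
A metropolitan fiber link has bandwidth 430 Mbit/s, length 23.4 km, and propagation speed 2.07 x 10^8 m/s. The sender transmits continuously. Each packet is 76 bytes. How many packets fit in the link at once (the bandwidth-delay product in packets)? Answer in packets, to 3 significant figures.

Propagation delay = 23400 / 2.07e+08 = 0.000113043 s.
BDP = R × t_prop = 430000000 × 0.000113043 = 48608.7 bits.
In packets of 608 bits: 79.9 packets.

79.9 packets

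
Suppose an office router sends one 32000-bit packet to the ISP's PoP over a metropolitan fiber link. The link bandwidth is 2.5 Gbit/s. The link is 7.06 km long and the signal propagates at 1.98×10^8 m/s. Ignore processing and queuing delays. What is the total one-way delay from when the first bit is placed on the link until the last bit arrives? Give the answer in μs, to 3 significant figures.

48.5 μs

Transmission delay = L/R = 32000 / 2500000000 = 12.8 μs.
Propagation delay = d/s = 7060 m / 198000000 m/s = 35.6566 μs.
Total = 48.5 μs.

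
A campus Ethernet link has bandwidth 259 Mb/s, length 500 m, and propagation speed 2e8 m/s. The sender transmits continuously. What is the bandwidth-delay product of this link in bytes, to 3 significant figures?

Propagation delay = 500 / 200000000 = 2.5e-06 s.
BDP = R × t_prop = 259000000 × 2.5e-06 = 647.5 bits.
In bytes: 647.5/8 = 80.9 bytes.

80.9 bytes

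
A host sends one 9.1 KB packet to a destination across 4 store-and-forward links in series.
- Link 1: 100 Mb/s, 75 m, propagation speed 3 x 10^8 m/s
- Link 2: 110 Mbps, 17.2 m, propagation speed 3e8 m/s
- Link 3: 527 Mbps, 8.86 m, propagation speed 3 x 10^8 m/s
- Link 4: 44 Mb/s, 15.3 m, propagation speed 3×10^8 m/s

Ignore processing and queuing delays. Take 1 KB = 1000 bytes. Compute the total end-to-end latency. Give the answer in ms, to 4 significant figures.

3.183 ms

L = 72800 bits.
Transmission delays (L/R per hop): 0.728, 0.661818, 0.13814, 1.65455 ms; sum = 3.1825 ms.
Propagation delays (d/s per hop): 0.00025, 5.73333e-05, 2.95333e-05, 5.1e-05 ms; sum = 0.000387867 ms.
End-to-end = 3.183 ms.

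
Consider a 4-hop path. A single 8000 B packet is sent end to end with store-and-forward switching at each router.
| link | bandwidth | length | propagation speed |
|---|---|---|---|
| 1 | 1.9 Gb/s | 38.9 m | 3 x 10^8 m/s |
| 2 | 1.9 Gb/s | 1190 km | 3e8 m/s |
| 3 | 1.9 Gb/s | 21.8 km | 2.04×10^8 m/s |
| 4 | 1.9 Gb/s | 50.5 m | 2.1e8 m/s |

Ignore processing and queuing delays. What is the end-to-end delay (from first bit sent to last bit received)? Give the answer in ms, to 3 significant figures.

L = 8000 × 8 = 64000 bits.
Transmission delay per hop = L/R = 64000/1900000000 = 0.0336842 ms; 4 hops → 0.134737 ms.
Propagation delays (d/s per hop): 0.000129667, 3.96667, 0.106863, 0.000240476 ms; sum = 4.0739 ms.
End-to-end = 4.21 ms.

4.21 ms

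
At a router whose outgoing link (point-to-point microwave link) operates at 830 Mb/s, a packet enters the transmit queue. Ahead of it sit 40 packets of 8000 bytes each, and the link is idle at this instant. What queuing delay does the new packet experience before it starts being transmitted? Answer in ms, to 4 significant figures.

Each queued packet: L/R = 64000/830000000 = 0.0771084 ms.
40 queued → 3.08434 ms.
Queuing delay = 3.084 ms.

3.084 ms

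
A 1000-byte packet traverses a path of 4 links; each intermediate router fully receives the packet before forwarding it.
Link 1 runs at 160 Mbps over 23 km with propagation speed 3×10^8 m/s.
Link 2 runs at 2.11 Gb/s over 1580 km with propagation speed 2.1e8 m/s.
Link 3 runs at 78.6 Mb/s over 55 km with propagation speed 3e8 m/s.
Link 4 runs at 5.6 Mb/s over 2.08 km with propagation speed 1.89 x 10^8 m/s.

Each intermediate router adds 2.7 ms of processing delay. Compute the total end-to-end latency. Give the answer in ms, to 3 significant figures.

L = 1000 × 8 = 8000 bits.
Transmission delays (L/R per hop): 0.05, 0.00379147, 0.101781, 1.42857 ms; sum = 1.58414 ms.
Propagation delays (d/s per hop): 0.0766667, 7.52381, 0.183333, 0.0110053 ms; sum = 7.79481 ms.
Processing at 3 router(s): 3 × 2.7 ms = 8.1 ms.
End-to-end = 17.5 ms.

17.5 ms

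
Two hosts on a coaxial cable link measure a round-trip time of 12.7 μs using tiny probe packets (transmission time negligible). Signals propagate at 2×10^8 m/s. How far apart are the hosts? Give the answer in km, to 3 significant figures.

1.27 km

One-way propagation = RTT/2 = 6.35 μs.
d = s × t = 200000000 × 6.35e-06 = 1.27 km.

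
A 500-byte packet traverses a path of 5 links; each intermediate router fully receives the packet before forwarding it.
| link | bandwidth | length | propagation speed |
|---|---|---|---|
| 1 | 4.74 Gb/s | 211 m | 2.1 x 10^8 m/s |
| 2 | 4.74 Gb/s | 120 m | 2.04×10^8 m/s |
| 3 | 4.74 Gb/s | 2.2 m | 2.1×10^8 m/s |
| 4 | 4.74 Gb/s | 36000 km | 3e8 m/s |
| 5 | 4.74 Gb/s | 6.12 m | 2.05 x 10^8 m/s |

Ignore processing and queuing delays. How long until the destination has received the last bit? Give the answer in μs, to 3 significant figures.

120000 μs

L = 500 × 8 = 4000 bits.
Transmission delay per hop = L/R = 4000/4740000000 = 0.843882 μs; 5 hops → 4.21941 μs.
Propagation delays (d/s per hop): 1.00476, 0.588235, 0.0104762, 120000, 0.0298537 μs; sum = 120002 μs.
End-to-end = 120000 μs.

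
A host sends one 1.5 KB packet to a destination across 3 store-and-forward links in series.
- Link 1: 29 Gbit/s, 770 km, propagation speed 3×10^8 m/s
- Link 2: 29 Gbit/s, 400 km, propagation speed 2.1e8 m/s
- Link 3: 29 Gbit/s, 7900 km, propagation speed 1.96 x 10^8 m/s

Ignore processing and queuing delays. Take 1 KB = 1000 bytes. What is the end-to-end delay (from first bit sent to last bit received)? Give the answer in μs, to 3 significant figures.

L = 12000 bits.
Transmission delay per hop = L/R = 12000/29000000000 = 0.413793 μs; 3 hops → 1.24138 μs.
Propagation delays (d/s per hop): 2566.67, 1904.76, 40306.1 μs; sum = 44777.6 μs.
End-to-end = 44800 μs.

44800 μs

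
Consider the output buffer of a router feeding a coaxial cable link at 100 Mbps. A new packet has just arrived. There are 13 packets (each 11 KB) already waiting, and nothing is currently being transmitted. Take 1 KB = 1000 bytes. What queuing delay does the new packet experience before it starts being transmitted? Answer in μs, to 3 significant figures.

Each queued packet: L/R = 88000/100000000 = 880 μs.
13 queued → 11440 μs.
Queuing delay = 11400 μs.

11400 μs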